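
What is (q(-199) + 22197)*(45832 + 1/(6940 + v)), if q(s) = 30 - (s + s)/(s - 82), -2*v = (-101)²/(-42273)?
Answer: 167953241736507364162/164879402921 ≈ 1.0186e+9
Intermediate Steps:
v = 10201/84546 (v = -(-101)²/(2*(-42273)) = -10201*(-1)/(2*42273) = -½*(-10201/42273) = 10201/84546 ≈ 0.12066)
q(s) = 30 - 2*s/(-82 + s)
(q(-199) + 22197)*(45832 + 1/(6940 + v)) = (4*(-615 + 7*(-199))/(-82 - 199) + 22197)*(45832 + 1/(6940 + 10201/84546)) = (4*(-615 - 1393)/(-281) + 22197)*(45832 + 1/(586759441/84546)) = (4*(-1/281)*(-2008) + 22197)*(45832 + 84546/586759441) = (8032/281 + 22197)*(26892358784458/586759441) = (6245389/281)*(26892358784458/586759441) = 167953241736507364162/164879402921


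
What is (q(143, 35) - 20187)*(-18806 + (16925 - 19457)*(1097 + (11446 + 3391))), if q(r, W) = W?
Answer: 813409161488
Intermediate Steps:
(q(143, 35) - 20187)*(-18806 + (16925 - 19457)*(1097 + (11446 + 3391))) = (35 - 20187)*(-18806 + (16925 - 19457)*(1097 + (11446 + 3391))) = -20152*(-18806 - 2532*(1097 + 14837)) = -20152*(-18806 - 2532*15934) = -20152*(-18806 - 40344888) = -20152*(-40363694) = 813409161488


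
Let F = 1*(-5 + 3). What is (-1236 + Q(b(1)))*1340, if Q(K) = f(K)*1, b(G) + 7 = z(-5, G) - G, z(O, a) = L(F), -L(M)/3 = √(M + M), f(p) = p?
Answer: -1666960 - 8040*I ≈ -1.667e+6 - 8040.0*I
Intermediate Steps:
F = -2 (F = 1*(-2) = -2)
L(M) = -3*√2*√M (L(M) = -3*√(M + M) = -3*√2*√M)
z(O, a) = -6*I (z(O, a) = -3*√2*√(-2) = -3*√2*I*√2 = -6*I)
b(G) = -7 - G - 6*I (b(G) = -7 + (-6*I - G) = -7 + (-G - 6*I) = -7 - G - 6*I)
Q(K) = K (Q(K) = K*1 = K)
(-1236 + Q(b(1)))*1340 = (-1236 + (-7 - 1*1 - 6*I))*1340 = (-1236 + (-7 - 1 - 6*I))*1340 = (-1236 + (-8 - 6*I))*1340 = (-1244 - 6*I)*1340 = -1666960 - 8040*I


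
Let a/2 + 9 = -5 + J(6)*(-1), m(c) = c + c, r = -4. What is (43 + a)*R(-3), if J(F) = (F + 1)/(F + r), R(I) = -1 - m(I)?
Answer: 40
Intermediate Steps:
m(c) = 2*c
R(I) = -1 - 2*I
J(F) = (1 + F)/(-4 + F) (J(F) = (F + 1)/(F - 4) = (1 + F)/(-4 + F))
a = -35 (a = -18 + 2*(-5 + ((1 + 6)/(-4 + 6))*(-1)) = -18 + 2*(-5 + (7/2)*(-1)) = -18 + 2*(-5 - 7/2) = -18 + 2*(-17/2) = -18 - 17 = -35)
(43 + a)*R(-3) = (43 - 35)*(-1 - 2*(-3)) = 8*(-1 + 6) = 8*5 = 40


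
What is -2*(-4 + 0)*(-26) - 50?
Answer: -258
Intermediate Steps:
-2*(-4 + 0)*(-26) - 50 = -2*(-4)*(-26) - 50 = 8*(-26) - 50 = -208 - 50 = -258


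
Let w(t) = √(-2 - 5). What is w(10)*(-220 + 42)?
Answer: -178*I*√7 ≈ -470.94*I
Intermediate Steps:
w(t) = I*√7 (w(t) = √(-7) = I*√7)
w(10)*(-220 + 42) = (I*√7)*(-220 + 42) = (I*√7)*(-178) = -178*I*√7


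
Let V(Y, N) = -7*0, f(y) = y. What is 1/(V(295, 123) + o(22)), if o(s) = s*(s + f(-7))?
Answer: 1/330 ≈ 0.0030303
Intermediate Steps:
V(Y, N) = 0
o(s) = s*(-7 + s) (o(s) = s*(s - 7) = s*(-7 + s))
1/(V(295, 123) + o(22)) = 1/(0 + 22*(-7 + 22)) = 1/(0 + 22*15) = 1/(0 + 330) = 1/330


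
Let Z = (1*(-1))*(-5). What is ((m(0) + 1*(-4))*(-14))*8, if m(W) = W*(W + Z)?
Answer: 448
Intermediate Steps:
Z = 5 (Z = -1*(-5) = 5)
m(W) = W*(5 + W) (m(W) = W*(W + 5) = W*(5 + W))
((m(0) + 1*(-4))*(-14))*8 = ((0*(5 + 0) + 1*(-4))*(-14))*8 = ((0*5 - 4)*(-14))*8 = ((0 - 4)*(-14))*8 = -4*(-14)*8 = 56*8 = 448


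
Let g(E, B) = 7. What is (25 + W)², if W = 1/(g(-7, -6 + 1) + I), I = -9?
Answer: 2401/4 ≈ 600.25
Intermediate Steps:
W = -½ (W = 1/(7 - 9) = 1/(-2) = -½ ≈ -0.50000)
(25 + W)² = (25 - ½)² = (49/2)² = 2401/4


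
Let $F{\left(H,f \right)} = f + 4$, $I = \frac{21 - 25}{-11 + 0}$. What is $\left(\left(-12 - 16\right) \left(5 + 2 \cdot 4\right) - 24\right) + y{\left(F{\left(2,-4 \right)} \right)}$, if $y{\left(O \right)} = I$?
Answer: $- \frac{4264}{11} \approx -387.64$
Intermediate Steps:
$I = \frac{4}{11}$ ($I = - \frac{4}{-11} = \left(-4\right) \left(- \frac{1}{11}\right) = \frac{4}{11} \approx 0.36364$)
$F{\left(H,f \right)} = 4 + f$
$y{\left(O \right)} = \frac{4}{11}$
$\left(\left(-12 - 16\right) \left(5 + 2 \cdot 4\right) - 24\right) + y{\left(F{\left(2,-4 \right)} \right)} = \left(\left(-12 - 16\right) \left(5 + 2 \cdot 4\right) - 24\right) + \frac{4}{11} = \left(- 28 \left(5 + 8\right) - 24\right) + \frac{4}{11} = \left(\left(-28\right) 13 - 24\right) + \frac{4}{11} = \left(-364 - 24\right) + \frac{4}{11} = -388 + \frac{4}{11} = - \frac{4264}{11}$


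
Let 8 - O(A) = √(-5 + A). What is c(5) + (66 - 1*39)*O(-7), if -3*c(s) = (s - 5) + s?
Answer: 643/3 - 54*I*√3 ≈ 214.33 - 93.531*I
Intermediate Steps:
c(s) = 5/3 - 2*s/3 (c(s) = -((s - 5) + s)/3 = -((-5 + s) + s)/3 = -(-5 + 2*s)/3 = 5/3 - 2*s/3)
O(A) = 8 - √(-5 + A)
c(5) + (66 - 1*39)*O(-7) = (5/3 - ⅔*5) + (66 - 1*39)*(8 - √(-5 - 7)) = (5/3 - 10/3) + (66 - 39)*(8 - √(-12)) = -5/3 + 27*(8 - 2*I*√3) = -5/3 + (216 - 54*I*√3) = 643/3 - 54*I*√3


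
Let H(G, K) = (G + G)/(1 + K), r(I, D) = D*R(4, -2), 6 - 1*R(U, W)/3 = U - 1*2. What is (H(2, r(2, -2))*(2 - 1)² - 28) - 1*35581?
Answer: -819011/23 ≈ -35609.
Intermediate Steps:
R(U, W) = 24 - 3*U (R(U, W) = 18 - 3*(U - 1*2) = 18 - 3*(U - 2) = 18 - 3*(-2 + U) = 18 + (6 - 3*U) = 24 - 3*U)
r(I, D) = 12*D (r(I, D) = D*(24 - 3*4) = D*(24 - 12) = D*12 = 12*D)
H(G, K) = 2*G/(1 + K) (H(G, K) = (2*G)/(1 + K) = 2*G/(1 + K))
(H(2, r(2, -2))*(2 - 1)² - 28) - 1*35581 = ((2*2/(1 + 12*(-2)))*(2 - 1)² - 28) - 1*35581 = ((2*2/(1 - 24))*1² - 28) - 35581 = ((2*2/(-23))*1 - 28) - 35581 = ((2*2*(-1/23))*1 - 28) - 35581 = (-4/23*1 - 28) - 35581 = (-4/23 - 28) - 35581 = -648/23 - 35581 = -819011/23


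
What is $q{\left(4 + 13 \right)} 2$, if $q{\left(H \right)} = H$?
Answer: $34$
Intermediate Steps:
$q{\left(4 + 13 \right)} 2 = \left(4 + 13\right) 2 = 17 \cdot 2 = 34$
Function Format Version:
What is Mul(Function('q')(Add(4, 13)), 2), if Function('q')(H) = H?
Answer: 34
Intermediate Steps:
Mul(Function('q')(Add(4, 13)), 2) = Mul(Add(4, 13), 2) = Mul(17, 2) = 34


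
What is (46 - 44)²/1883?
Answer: 4/1883 ≈ 0.0021243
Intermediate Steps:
(46 - 44)²/1883 = 2²*(1/1883) = 4*(1/1883) = 4/1883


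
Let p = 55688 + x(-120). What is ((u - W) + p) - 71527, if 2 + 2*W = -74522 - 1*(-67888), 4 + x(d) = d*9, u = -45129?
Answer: -58734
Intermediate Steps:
x(d) = -4 + 9*d (x(d) = -4 + d*9 = -4 + 9*d)
W = -3318 (W = -1 + (-74522 - 1*(-67888))/2 = -1 + (-74522 + 67888)/2 = -1 + (1/2)*(-6634) = -1 - 3317 = -3318)
p = 54604 (p = 55688 + (-4 + 9*(-120)) = 55688 + (-4 - 1080) = 55688 - 1084 = 54604)
((u - W) + p) - 71527 = ((-45129 - 1*(-3318)) + 54604) - 71527 = ((-45129 + 3318) + 54604) - 71527 = (-41811 + 54604) - 71527 = 12793 - 71527 = -58734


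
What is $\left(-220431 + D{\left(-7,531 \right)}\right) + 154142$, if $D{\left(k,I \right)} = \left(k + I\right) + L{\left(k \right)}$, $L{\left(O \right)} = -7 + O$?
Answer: $-65779$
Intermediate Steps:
$D{\left(k,I \right)} = -7 + I + 2 k$ ($D{\left(k,I \right)} = \left(k + I\right) + \left(-7 + k\right) = \left(I + k\right) + \left(-7 + k\right) = -7 + I + 2 k$)
$\left(-220431 + D{\left(-7,531 \right)}\right) + 154142 = \left(-220431 + \left(-7 + 531 + 2 \left(-7\right)\right)\right) + 154142 = \left(-220431 - -510\right) + 154142 = \left(-220431 + 510\right) + 154142 = -219921 + 154142 = -65779$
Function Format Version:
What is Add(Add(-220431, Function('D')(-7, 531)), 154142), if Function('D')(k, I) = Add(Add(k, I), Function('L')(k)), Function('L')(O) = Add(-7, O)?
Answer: -65779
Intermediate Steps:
Function('D')(k, I) = Add(-7, I, Mul(2, k)) (Function('D')(k, I) = Add(Add(k, I), Add(-7, k)) = Add(Add(I, k), Add(-7, k)) = Add(-7, I, Mul(2, k)))
Add(Add(-220431, Function('D')(-7, 531)), 154142) = Add(Add(-220431, Add(-7, 531, Mul(2, -7))), 154142) = Add(Add(-220431, Add(-7, 531, -14)), 154142) = Add(Add(-220431, 510), 154142) = Add(-219921, 154142) = -65779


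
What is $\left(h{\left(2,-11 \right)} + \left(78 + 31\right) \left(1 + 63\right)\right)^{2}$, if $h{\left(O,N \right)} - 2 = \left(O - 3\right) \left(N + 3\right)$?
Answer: $48804196$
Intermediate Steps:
$h{\left(O,N \right)} = 2 + \left(-3 + O\right) \left(3 + N\right)$ ($h{\left(O,N \right)} = 2 + \left(O - 3\right) \left(N + 3\right) = 2 + \left(-3 + O\right) \left(3 + N\right)$)
$\left(h{\left(2,-11 \right)} + \left(78 + 31\right) \left(1 + 63\right)\right)^{2} = \left(\left(-7 - -33 + 3 \cdot 2 - 22\right) + \left(78 + 31\right) \left(1 + 63\right)\right)^{2} = \left(\left(-7 + 33 + 6 - 22\right) + 109 \cdot 64\right)^{2} = \left(10 + 6976\right)^{2} = 6986^{2} = 48804196$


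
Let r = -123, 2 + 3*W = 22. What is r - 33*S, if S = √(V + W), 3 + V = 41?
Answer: -123 - 11*√402 ≈ -343.55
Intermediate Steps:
V = 38 (V = -3 + 41 = 38)
W = 20/3 (W = -⅔ + (⅓)*22 = -⅔ + 22/3 = 20/3 ≈ 6.6667)
S = √402/3 (S = √(38 + 20/3) = √(134/3) = √402/3 ≈ 6.6833)
r - 33*S = -123 - 11*√402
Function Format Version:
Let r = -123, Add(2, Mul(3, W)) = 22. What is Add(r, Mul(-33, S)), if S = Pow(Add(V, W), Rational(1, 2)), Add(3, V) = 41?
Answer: Add(-123, Mul(-11, Pow(402, Rational(1, 2)))) ≈ -343.55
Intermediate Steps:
V = 38 (V = Add(-3, 41) = 38)
W = Rational(20, 3) (W = Add(Rational(-2, 3), Mul(Rational(1, 3), 22)) = Add(Rational(-2, 3), Rational(22, 3)) = Rational(20, 3) ≈ 6.6667)
S = Mul(Rational(1, 3), Pow(402, Rational(1, 2))) (S = Pow(Add(38, Rational(20, 3)), Rational(1, 2)) = Pow(Rational(134, 3), Rational(1, 2)) = Mul(Rational(1, 3), Pow(402, Rational(1, 2))) ≈ 6.6833)
Add(r, Mul(-33, S)) = Add(-123, Mul(-33, Mul(Rational(1, 3), Pow(402, Rational(1, 2))))) = Add(-123, Mul(-11, Pow(402, Rational(1, 2))))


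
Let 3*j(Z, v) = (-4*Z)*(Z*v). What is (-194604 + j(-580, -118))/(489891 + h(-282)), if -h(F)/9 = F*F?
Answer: -158196988/677475 ≈ -233.51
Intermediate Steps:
h(F) = -9*F² (h(F) = -9*F*F = -9*F²)
j(Z, v) = -4*v*Z²/3 (j(Z, v) = ((-4*Z)*(Z*v))/3 = (-4*v*Z²)/3 = -4*v*Z²/3)
(-194604 + j(-580, -118))/(489891 + h(-282)) = (-194604 - 4/3*(-118)*(-580)²)/(489891 - 9*(-282)²) = (-194604 - 4/3*(-118)*336400)/(489891 - 9*79524) = (-194604 + 158780800/3)/(489891 - 715716) = (158196988/3)/(-225825) = (158196988/3)*(-1/225825) = -158196988/677475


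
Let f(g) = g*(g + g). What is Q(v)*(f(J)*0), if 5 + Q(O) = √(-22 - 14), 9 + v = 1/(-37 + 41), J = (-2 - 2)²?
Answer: 0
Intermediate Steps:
J = 16 (J = (-4)² = 16)
f(g) = 2*g² (f(g) = g*(2*g) = 2*g²)
v = -35/4 (v = -9 + 1/(-37 + 41) = -9 + 1/4 = -9 + ¼ = -35/4 ≈ -8.7500)
Q(O) = -5 + 6*I (Q(O) = -5 + √(-22 - 14) = -5 + √(-36) = -5 + 6*I)
Q(v)*(f(J)*0) = (-5 + 6*I)*((2*16²)*0) = (-5 + 6*I)*((2*256)*0) = (-5 + 6*I)*(512*0) = (-5 + 6*I)*0 = 0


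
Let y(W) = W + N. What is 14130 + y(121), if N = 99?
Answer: 14350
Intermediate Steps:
y(W) = 99 + W (y(W) = W + 99 = 99 + W)
14130 + y(121) = 14130 + (99 + 121) = 14130 + 220 = 14350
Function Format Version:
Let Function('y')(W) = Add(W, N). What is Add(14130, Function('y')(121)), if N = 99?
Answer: 14350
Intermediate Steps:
Function('y')(W) = Add(99, W) (Function('y')(W) = Add(W, 99) = Add(99, W))
Add(14130, Function('y')(121)) = Add(14130, Add(99, 121)) = Add(14130, 220) = 14350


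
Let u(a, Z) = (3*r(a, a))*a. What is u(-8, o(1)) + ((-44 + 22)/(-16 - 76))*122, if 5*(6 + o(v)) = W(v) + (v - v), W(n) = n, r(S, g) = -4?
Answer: 2879/23 ≈ 125.17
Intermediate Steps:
o(v) = -6 + v/5 (o(v) = -6 + (v + (v - v))/5 = -6 + (v + 0)/5 = -6 + v/5)
u(a, Z) = -12*a (u(a, Z) = (3*(-4))*a = -12*a)
u(-8, o(1)) + ((-44 + 22)/(-16 - 76))*122 = -12*(-8) + ((-44 + 22)/(-16 - 76))*122 = 96 - 22/(-92)*122 = 96 - 22*(-1/92)*122 = 96 + (11/46)*122 = 96 + 671/23 = 2879/23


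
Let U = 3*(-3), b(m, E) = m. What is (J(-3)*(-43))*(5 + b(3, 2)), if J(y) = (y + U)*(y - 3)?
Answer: -24768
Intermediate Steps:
U = -9
J(y) = (-9 + y)*(-3 + y) (J(y) = (y - 9)*(y - 3) = (-9 + y)*(-3 + y))
(J(-3)*(-43))*(5 + b(3, 2)) = ((27 + (-3)² - 12*(-3))*(-43))*(5 + 3) = ((27 + 9 + 36)*(-43))*8 = (72*(-43))*8 = -3096*8 = -24768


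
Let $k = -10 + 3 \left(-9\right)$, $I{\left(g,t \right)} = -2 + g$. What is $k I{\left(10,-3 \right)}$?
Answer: $-296$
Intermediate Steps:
$k = -37$ ($k = -10 - 27 = -37$)
$k I{\left(10,-3 \right)} = - 37 \left(-2 + 10\right) = \left(-37\right) 8 = -296$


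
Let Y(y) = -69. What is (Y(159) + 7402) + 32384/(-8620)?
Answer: 15794519/2155 ≈ 7329.2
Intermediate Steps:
(Y(159) + 7402) + 32384/(-8620) = (-69 + 7402) + 32384/(-8620) = 7333 + 32384*(-1/8620) = 7333 - 8096/2155 = 15794519/2155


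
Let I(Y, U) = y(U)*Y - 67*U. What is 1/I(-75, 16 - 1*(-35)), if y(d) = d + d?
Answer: -1/11067 ≈ -9.0359e-5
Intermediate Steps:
y(d) = 2*d
I(Y, U) = -67*U + 2*U*Y (I(Y, U) = (2*U)*Y - 67*U = 2*U*Y - 67*U = -67*U + 2*U*Y)
1/I(-75, 16 - 1*(-35)) = 1/((16 - 1*(-35))*(-67 + 2*(-75))) = 1/((16 + 35)*(-67 - 150)) = 1/(51*(-217)) = 1/(-11067) = -1/11067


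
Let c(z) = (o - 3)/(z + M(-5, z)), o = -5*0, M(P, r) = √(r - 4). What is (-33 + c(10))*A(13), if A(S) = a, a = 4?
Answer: -6264/47 + 6*√6/47 ≈ -132.96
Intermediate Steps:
M(P, r) = √(-4 + r)
A(S) = 4
o = 0
c(z) = -3/(z + √(-4 + z)) (c(z) = (0 - 3)/(z + √(-4 + z)) = -3/(z + √(-4 + z)))
(-33 + c(10))*A(13) = (-33 - 3/(10 + √(-4 + 10)))*4 = (-33 - 3/(10 + √6))*4 = -132 - 12/(10 + √6)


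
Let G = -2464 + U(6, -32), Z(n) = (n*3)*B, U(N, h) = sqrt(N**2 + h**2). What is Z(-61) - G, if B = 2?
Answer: 2098 - 2*sqrt(265) ≈ 2065.4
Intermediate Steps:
Z(n) = 6*n (Z(n) = (n*3)*2 = (3*n)*2 = 6*n)
G = -2464 + 2*sqrt(265) (G = -2464 + sqrt(6**2 + (-32)**2) = -2464 + sqrt(36 + 1024) = -2464 + sqrt(1060) = -2464 + 2*sqrt(265) ≈ -2431.4)
Z(-61) - G = 6*(-61) - (-2464 + 2*sqrt(265)) = -366 + (2464 - 2*sqrt(265)) = 2098 - 2*sqrt(265)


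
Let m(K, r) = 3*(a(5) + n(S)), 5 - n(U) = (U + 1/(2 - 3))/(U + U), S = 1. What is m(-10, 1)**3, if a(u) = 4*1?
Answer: 19683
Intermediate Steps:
a(u) = 4
n(U) = 5 - (-1 + U)/(2*U) (n(U) = 5 - (U + 1/(2 - 3))/(U + U) = 5 - (U + 1/(-1))/(2*U) = 5 - (U - 1)*1/(2*U) = 5 - (-1 + U)*1/(2*U) = 5 - (-1 + U)/(2*U))
m(K, r) = 27 (m(K, r) = 3*(4 + (1/2)*(1 + 9*1)/1) = 3*(4 + (1/2)*1*(1 + 9)) = 3*(4 + (1/2)*1*10) = 3*(4 + 5) = 3*9 = 27)
m(-10, 1)**3 = 27**3 = 19683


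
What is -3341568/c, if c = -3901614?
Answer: 556928/650269 ≈ 0.85646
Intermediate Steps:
-3341568/c = -3341568/(-3901614) = -3341568*(-1/3901614) = 556928/650269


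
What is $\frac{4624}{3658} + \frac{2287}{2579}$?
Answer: $\frac{10145571}{4716991} \approx 2.1509$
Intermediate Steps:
$\frac{4624}{3658} + \frac{2287}{2579} = 4624 \cdot \frac{1}{3658} + 2287 \cdot \frac{1}{2579} = \frac{2312}{1829} + \frac{2287}{2579} = \frac{10145571}{4716991}$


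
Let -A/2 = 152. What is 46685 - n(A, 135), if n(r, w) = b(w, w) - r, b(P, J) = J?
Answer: 46246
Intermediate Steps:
A = -304 (A = -2*152 = -304)
n(r, w) = w - r
46685 - n(A, 135) = 46685 - (135 - 1*(-304)) = 46685 - (135 + 304) = 46685 - 1*439 = 46685 - 439 = 46246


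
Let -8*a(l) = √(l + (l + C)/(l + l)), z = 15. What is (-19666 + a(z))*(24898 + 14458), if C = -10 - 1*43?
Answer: -773975096 - 9839*√3090/30 ≈ -7.7399e+8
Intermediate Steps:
C = -53 (C = -10 - 43 = -53)
a(l) = -√(l + (-53 + l)/(2*l))/8 (a(l) = -√(l + (l - 53)/(l + l))/8 = -√(l + (-53 + l)/((2*l)))/8 = -√(l + (-53 + l)*(1/(2*l)))/8 = -√(l + (-53 + l)/(2*l))/8)
(-19666 + a(z))*(24898 + 14458) = (-19666 - √(2 - 106/15 + 4*15)/16)*(24898 + 14458) = (-19666 - √(2 - 106*1/15 + 60)/16)*39356 = (-19666 - √(2 - 106/15 + 60)/16)*39356 = (-19666 - √3090/120)*39356 = -773975096 - 9839*√3090/30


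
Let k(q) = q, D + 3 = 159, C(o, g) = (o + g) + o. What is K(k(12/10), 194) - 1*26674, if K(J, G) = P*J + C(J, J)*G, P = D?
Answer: -128942/5 ≈ -25788.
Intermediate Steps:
C(o, g) = g + 2*o (C(o, g) = (g + o) + o = g + 2*o)
D = 156 (D = -3 + 159 = 156)
P = 156
K(J, G) = 156*J + 3*G*J (K(J, G) = 156*J + (J + 2*J)*G = 156*J + (3*J)*G = 156*J + 3*G*J)
K(k(12/10), 194) - 1*26674 = 3*(12/10)*(52 + 194) - 1*26674 = 3*(12*(⅒))*246 - 26674 = 3*(6/5)*246 - 26674 = 4428/5 - 26674 = -128942/5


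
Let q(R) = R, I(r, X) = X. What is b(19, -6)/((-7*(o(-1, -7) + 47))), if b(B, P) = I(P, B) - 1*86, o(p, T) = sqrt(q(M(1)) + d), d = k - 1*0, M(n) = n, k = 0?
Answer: 67/336 ≈ 0.19940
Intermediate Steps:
d = 0 (d = 0 - 1*0 = 0 + 0 = 0)
o(p, T) = 1 (o(p, T) = sqrt(1 + 0) = sqrt(1) = 1)
b(B, P) = -86 + B (b(B, P) = B - 1*86 = B - 86 = -86 + B)
b(19, -6)/((-7*(o(-1, -7) + 47))) = (-86 + 19)/((-7*(1 + 47))) = -67/((-7*48)) = -67/(-336) = -67*(-1/336) = 67/336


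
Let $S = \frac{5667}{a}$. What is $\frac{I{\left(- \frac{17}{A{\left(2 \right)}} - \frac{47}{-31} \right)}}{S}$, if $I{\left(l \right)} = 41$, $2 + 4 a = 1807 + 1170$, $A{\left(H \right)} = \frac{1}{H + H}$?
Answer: $\frac{121975}{22668} \approx 5.3809$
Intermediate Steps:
$A{\left(H \right)} = \frac{1}{2 H}$
$a = \frac{2975}{4}$ ($a = - \frac{1}{2} + \frac{1807 + 1170}{4} = - \frac{1}{2} + \frac{1}{4} \cdot 2977 = - \frac{1}{2} + \frac{2977}{4} = \frac{2975}{4} \approx 743.75$)
$S = \frac{22668}{2975}$ ($S = \frac{5667}{\frac{2975}{4}} = 5667 \cdot \frac{4}{2975} = \frac{22668}{2975} \approx 7.6195$)
$\frac{I{\left(- \frac{17}{A{\left(2 \right)}} - \frac{47}{-31} \right)}}{S} = \frac{41}{\frac{22668}{2975}} = 41 \cdot \frac{2975}{22668} = \frac{121975}{22668}$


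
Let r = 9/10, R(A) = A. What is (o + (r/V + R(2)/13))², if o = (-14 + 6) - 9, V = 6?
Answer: 18844281/67600 ≈ 278.76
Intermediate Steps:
r = 9/10 (r = 9*(⅒) = 9/10 ≈ 0.90000)
o = -17 (o = -8 - 9 = -17)
(o + (r/V + R(2)/13))² = (-17 + ((9/10)/6 + 2/13))² = (-17 + ((9/10)*(⅙) + 2*(1/13)))² = (-17 + (3/20 + 2/13))² = (-17 + 79/260)² = (-4341/260)² = 18844281/67600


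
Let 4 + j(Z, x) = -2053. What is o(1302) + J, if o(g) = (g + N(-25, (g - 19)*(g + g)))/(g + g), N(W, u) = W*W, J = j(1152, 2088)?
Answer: -5354501/2604 ≈ -2056.3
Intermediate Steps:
j(Z, x) = -2057 (j(Z, x) = -4 - 2053 = -2057)
J = -2057
N(W, u) = W²
o(g) = (625 + g)/(2*g) (o(g) = (g + (-25)²)/(g + g) = (g + 625)/((2*g)) = (625 + g)*(1/(2*g)) = (625 + g)/(2*g))
o(1302) + J = (½)*(625 + 1302)/1302 - 2057 = (½)*(1/1302)*1927 - 2057 = 1927/2604 - 2057 = -5354501/2604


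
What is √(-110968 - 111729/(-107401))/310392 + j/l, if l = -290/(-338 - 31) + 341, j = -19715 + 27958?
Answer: 3041667/126119 + I*√1280001083911039/33336411192 ≈ 24.117 + 0.0010732*I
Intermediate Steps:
j = 8243
l = 126119/369 (l = -290/(-369) + 341 = -1/369*(-290) + 341 = 290/369 + 341 = 126119/369 ≈ 341.79)
√(-110968 - 111729/(-107401))/310392 + j/l = √(-110968 - 111729/(-107401))/310392 + 8243/(126119/369) = √(-110968 - 111729*(-1/107401))*(1/310392) + 8243*(369/126119) = √(-110968 + 111729/107401)*(1/310392) + 3041667/126119 = √(-11917962439/107401)*(1/310392) + 3041667/126119 = (I*√1280001083911039/107401)*(1/310392) + 3041667/126119 = I*√1280001083911039/33336411192 + 3041667/126119 = 3041667/126119 + I*√1280001083911039/33336411192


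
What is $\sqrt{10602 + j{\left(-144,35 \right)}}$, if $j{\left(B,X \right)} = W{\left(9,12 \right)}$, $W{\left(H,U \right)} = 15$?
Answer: $\sqrt{10617} \approx 103.04$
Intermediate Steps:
$j{\left(B,X \right)} = 15$
$\sqrt{10602 + j{\left(-144,35 \right)}} = \sqrt{10602 + 15} = \sqrt{10617}$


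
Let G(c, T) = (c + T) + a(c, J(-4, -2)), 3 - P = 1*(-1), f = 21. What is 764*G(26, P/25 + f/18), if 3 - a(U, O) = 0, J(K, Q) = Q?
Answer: 1737718/75 ≈ 23170.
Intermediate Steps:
P = 4 (P = 3 - (-1) = 3 - 1*(-1) = 3 + 1 = 4)
a(U, O) = 3 (a(U, O) = 3 - 1*0 = 3 + 0 = 3)
G(c, T) = 3 + T + c (G(c, T) = (c + T) + 3 = (T + c) + 3 = 3 + T + c)
764*G(26, P/25 + f/18) = 764*(3 + (4/25 + 21/18) + 26) = 764*(3 + (4*(1/25) + 21*(1/18)) + 26) = 764*(3 + (4/25 + 7/6) + 26) = 764*(3 + 199/150 + 26) = 764*(4549/150) = 1737718/75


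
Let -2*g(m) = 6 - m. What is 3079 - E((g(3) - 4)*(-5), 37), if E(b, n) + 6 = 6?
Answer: 3079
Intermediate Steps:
g(m) = -3 + m/2 (g(m) = -(6 - m)/2 = -3 + m/2)
E(b, n) = 0 (E(b, n) = -6 + 6 = 0)
3079 - E((g(3) - 4)*(-5), 37) = 3079 - 1*0 = 3079 + 0 = 3079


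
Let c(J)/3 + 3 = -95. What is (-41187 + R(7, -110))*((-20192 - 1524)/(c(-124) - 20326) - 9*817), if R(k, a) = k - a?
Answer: 311304735204/1031 ≈ 3.0194e+8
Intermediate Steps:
c(J) = -294 (c(J) = -9 + 3*(-95) = -9 - 285 = -294)
(-41187 + R(7, -110))*((-20192 - 1524)/(c(-124) - 20326) - 9*817) = (-41187 + (7 - 1*(-110)))*((-20192 - 1524)/(-294 - 20326) - 9*817) = (-41187 + (7 + 110))*(-21716/(-20620) - 7353) = (-41187 + 117)*(-21716*(-1/20620) - 7353) = -41070*(5429/5155 - 7353) = -41070*(-37899286/5155) = 311304735204/1031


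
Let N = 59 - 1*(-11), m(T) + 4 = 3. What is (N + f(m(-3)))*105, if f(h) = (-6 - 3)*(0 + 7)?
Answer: 735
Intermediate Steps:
m(T) = -1 (m(T) = -4 + 3 = -1)
N = 70 (N = 59 + 11 = 70)
f(h) = -63 (f(h) = -9*7 = -63)
(N + f(m(-3)))*105 = (70 - 63)*105 = 7*105 = 735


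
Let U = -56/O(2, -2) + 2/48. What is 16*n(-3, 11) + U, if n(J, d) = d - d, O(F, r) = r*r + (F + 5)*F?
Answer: -221/72 ≈ -3.0694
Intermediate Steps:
O(F, r) = r² + F*(5 + F) (O(F, r) = r² + (5 + F)*F = r² + F*(5 + F))
n(J, d) = 0
U = -221/72 (U = -56/(2² + (-2)² + 5*2) + 2/48 = -56/(4 + 4 + 10) + 2*(1/48) = -56/18 + 1/24 = -56*1/18 + 1/24 = -28/9 + 1/24 = -221/72 ≈ -3.0694)
16*n(-3, 11) + U = 16*0 - 221/72 = 0 - 221/72 = -221/72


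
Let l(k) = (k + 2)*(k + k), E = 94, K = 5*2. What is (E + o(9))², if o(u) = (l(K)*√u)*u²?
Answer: 3412195396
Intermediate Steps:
K = 10
l(k) = 2*k*(2 + k) (l(k) = (2 + k)*(2*k) = 2*k*(2 + k))
o(u) = 240*u^(5/2) (o(u) = ((2*10*(2 + 10))*√u)*u² = ((2*10*12)*√u)*u² = (240*√u)*u² = 240*u^(5/2))
(E + o(9))² = (94 + 240*9^(5/2))² = (94 + 240*243)² = (94 + 58320)² = 58414² = 3412195396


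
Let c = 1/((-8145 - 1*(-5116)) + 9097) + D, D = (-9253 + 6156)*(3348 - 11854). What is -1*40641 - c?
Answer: -160096431165/6068 ≈ -2.6384e+7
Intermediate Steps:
D = 26343082 (D = -3097*(-8506) = 26343082)
c = 159849821577/6068 (c = 1/((-8145 - 1*(-5116)) + 9097) + 26343082 = 1/((-8145 + 5116) + 9097) + 26343082 = 1/(-3029 + 9097) + 26343082 = 1/6068 + 26343082 = 159849821577/6068 ≈ 2.6343e+7)
-1*40641 - c = -1*40641 - 1*159849821577/6068 = -40641 - 159849821577/6068 = -160096431165/6068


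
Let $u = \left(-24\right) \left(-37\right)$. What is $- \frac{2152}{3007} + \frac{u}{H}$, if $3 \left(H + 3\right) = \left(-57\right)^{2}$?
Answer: $\frac{14419}{135315} \approx 0.10656$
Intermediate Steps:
$H = 1080$ ($H = -3 + \frac{\left(-57\right)^{2}}{3} = -3 + \frac{1}{3} \cdot 3249 = -3 + 1083 = 1080$)
$u = 888$
$- \frac{2152}{3007} + \frac{u}{H} = - \frac{2152}{3007} + \frac{888}{1080} = \left(-2152\right) \frac{1}{3007} + 888 \cdot \frac{1}{1080} = - \frac{2152}{3007} + \frac{37}{45} = \frac{14419}{135315}$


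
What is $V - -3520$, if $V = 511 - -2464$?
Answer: $6495$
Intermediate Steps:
$V = 2975$ ($V = 511 + 2464 = 2975$)
$V - -3520 = 2975 - -3520 = 2975 + 3520 = 6495$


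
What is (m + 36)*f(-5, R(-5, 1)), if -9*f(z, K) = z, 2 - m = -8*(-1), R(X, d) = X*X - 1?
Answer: 50/3 ≈ 16.667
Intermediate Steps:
R(X, d) = -1 + X**2 (R(X, d) = X**2 - 1 = -1 + X**2)
m = -6 (m = 2 - (-8)*(-1) = 2 - 1*8 = 2 - 8 = -6)
f(z, K) = -z/9
(m + 36)*f(-5, R(-5, 1)) = (-6 + 36)*(-1/9*(-5)) = 30*(5/9) = 50/3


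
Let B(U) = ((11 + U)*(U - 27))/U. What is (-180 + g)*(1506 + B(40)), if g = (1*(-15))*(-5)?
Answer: -1278963/8 ≈ -1.5987e+5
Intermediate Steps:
g = 75 (g = -15*(-5) = 75)
B(U) = (-27 + U)*(11 + U)/U (B(U) = ((11 + U)*(-27 + U))/U = ((-27 + U)*(11 + U))/U = (-27 + U)*(11 + U)/U)
(-180 + g)*(1506 + B(40)) = (-180 + 75)*(1506 + (-16 + 40 - 297/40)) = -105*(1506 + (-16 + 40 - 297*1/40)) = -105*(1506 + (-16 + 40 - 297/40)) = -105*(1506 + 663/40) = -105*60903/40 = -1278963/8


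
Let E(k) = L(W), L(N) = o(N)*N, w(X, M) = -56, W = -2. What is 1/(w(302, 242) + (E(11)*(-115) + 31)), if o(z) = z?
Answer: -1/485 ≈ -0.0020619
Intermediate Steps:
L(N) = N**2 (L(N) = N*N = N**2)
E(k) = 4 (E(k) = (-2)**2 = 4)
1/(w(302, 242) + (E(11)*(-115) + 31)) = 1/(-56 + (4*(-115) + 31)) = 1/(-56 + (-460 + 31)) = 1/(-56 - 429) = 1/(-485) = -1/485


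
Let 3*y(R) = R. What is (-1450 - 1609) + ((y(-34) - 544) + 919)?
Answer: -8086/3 ≈ -2695.3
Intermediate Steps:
y(R) = R/3
(-1450 - 1609) + ((y(-34) - 544) + 919) = (-1450 - 1609) + (((⅓)*(-34) - 544) + 919) = -3059 + ((-34/3 - 544) + 919) = -3059 + (-1666/3 + 919) = -3059 + 1091/3 = -8086/3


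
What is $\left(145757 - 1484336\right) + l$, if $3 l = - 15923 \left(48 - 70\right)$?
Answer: $- \frac{3665431}{3} \approx -1.2218 \cdot 10^{6}$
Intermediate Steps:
$l = \frac{350306}{3}$ ($l = \frac{\left(-15923\right) \left(48 - 70\right)}{3} = \frac{\left(-15923\right) \left(-22\right)}{3} = \frac{1}{3} \cdot 350306 = \frac{350306}{3} \approx 1.1677 \cdot 10^{5}$)
$\left(145757 - 1484336\right) + l = \left(145757 - 1484336\right) + \frac{350306}{3} = -1338579 + \frac{350306}{3} = - \frac{3665431}{3}$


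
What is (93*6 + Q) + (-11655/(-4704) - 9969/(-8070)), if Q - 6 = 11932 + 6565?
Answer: 5743816731/301280 ≈ 19065.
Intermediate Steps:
Q = 18503 (Q = 6 + (11932 + 6565) = 6 + 18497 = 18503)
(93*6 + Q) + (-11655/(-4704) - 9969/(-8070)) = (93*6 + 18503) + (-11655/(-4704) - 9969/(-8070)) = (558 + 18503) + (-11655*(-1/4704) - 9969*(-1/8070)) = 19061 + (555/224 + 3323/2690) = 19061 + 1118651/301280 = 5743816731/301280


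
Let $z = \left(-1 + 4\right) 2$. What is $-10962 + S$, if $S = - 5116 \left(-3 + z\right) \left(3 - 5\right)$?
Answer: $19734$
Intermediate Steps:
$z = 6$ ($z = 3 \cdot 2 = 6$)
$S = 30696$ ($S = - 5116 \left(-3 + 6\right) \left(3 - 5\right) = - 5116 \cdot 3 \left(-2\right) = \left(-5116\right) \left(-6\right) = 30696$)
$-10962 + S = -10962 + 30696 = 19734$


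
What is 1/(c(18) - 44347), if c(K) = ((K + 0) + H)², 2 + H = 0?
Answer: -1/44091 ≈ -2.2680e-5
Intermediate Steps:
H = -2 (H = -2 + 0 = -2)
c(K) = (-2 + K)² (c(K) = ((K + 0) - 2)² = (K - 2)² = (-2 + K)²)
1/(c(18) - 44347) = 1/((-2 + 18)² - 44347) = 1/(16² - 44347) = 1/(256 - 44347) = 1/(-44091) = -1/44091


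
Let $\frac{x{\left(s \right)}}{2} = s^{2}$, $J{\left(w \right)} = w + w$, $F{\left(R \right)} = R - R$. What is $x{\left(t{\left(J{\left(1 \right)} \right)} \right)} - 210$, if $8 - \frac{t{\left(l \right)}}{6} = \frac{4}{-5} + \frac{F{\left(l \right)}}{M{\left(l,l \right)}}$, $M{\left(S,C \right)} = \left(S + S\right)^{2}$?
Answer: $\frac{134142}{25} \approx 5365.7$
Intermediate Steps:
$F{\left(R \right)} = 0$
$J{\left(w \right)} = 2 w$
$M{\left(S,C \right)} = 4 S^{2}$ ($M{\left(S,C \right)} = \left(2 S\right)^{2} = 4 S^{2}$)
$t{\left(l \right)} = \frac{264}{5}$ ($t{\left(l \right)} = 48 - 6 \left(\frac{4}{-5} + \frac{0}{4 l^{2}}\right) = 48 - 6 \left(4 \left(- \frac{1}{5}\right) + 0 \frac{1}{4 l^{2}}\right) = 48 - 6 \left(- \frac{4}{5} + 0\right) = 48 - - \frac{24}{5} = 48 + \frac{24}{5} = \frac{264}{5}$)
$x{\left(s \right)} = 2 s^{2}$
$x{\left(t{\left(J{\left(1 \right)} \right)} \right)} - 210 = 2 \left(\frac{264}{5}\right)^{2} - 210 = 2 \cdot \frac{69696}{25} - 210 = \frac{139392}{25} - 210 = \frac{134142}{25}$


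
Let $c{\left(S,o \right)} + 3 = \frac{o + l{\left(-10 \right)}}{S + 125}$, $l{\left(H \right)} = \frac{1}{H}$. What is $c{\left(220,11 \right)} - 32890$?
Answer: $- \frac{113480741}{3450} \approx -32893.0$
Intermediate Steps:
$c{\left(S,o \right)} = -3 + \frac{- \frac{1}{10} + o}{125 + S}$ ($c{\left(S,o \right)} = -3 + \frac{o + \frac{1}{-10}}{S + 125} = -3 + \frac{o - \frac{1}{10}}{125 + S} = -3 + \frac{- \frac{1}{10} + o}{125 + S}$)
$c{\left(220,11 \right)} - 32890 = \frac{- \frac{3751}{10} + 11 - 660}{125 + 220} - 32890 = \frac{- \frac{3751}{10} + 11 - 660}{345} - 32890 = \frac{1}{345} \left(- \frac{10241}{10}\right) - 32890 = - \frac{10241}{3450} - 32890 = - \frac{113480741}{3450}$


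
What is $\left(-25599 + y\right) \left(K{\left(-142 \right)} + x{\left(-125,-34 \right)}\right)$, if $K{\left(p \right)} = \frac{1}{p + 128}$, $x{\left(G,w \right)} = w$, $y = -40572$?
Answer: $\frac{4509081}{2} \approx 2.2545 \cdot 10^{6}$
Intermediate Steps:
$K{\left(p \right)} = \frac{1}{128 + p}$
$\left(-25599 + y\right) \left(K{\left(-142 \right)} + x{\left(-125,-34 \right)}\right) = \left(-25599 - 40572\right) \left(\frac{1}{128 - 142} - 34\right) = - 66171 \left(\frac{1}{-14} - 34\right) = - 66171 \left(- \frac{1}{14} - 34\right) = \left(-66171\right) \left(- \frac{477}{14}\right) = \frac{4509081}{2}$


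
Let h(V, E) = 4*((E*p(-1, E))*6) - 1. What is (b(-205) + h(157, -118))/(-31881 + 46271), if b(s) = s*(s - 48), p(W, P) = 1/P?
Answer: 25944/7195 ≈ 3.6058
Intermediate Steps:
b(s) = s*(-48 + s)
h(V, E) = 23 (h(V, E) = 4*((E/E)*6) - 1 = 4*(1*6) - 1 = 4*6 - 1 = 24 - 1 = 23)
(b(-205) + h(157, -118))/(-31881 + 46271) = (-205*(-48 - 205) + 23)/(-31881 + 46271) = (-205*(-253) + 23)/14390 = (51865 + 23)*(1/14390) = 51888*(1/14390) = 25944/7195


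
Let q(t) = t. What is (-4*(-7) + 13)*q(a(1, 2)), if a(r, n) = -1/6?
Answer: -41/6 ≈ -6.8333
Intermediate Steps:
a(r, n) = -⅙ (a(r, n) = -1*⅙ = -⅙)
(-4*(-7) + 13)*q(a(1, 2)) = (-4*(-7) + 13)*(-⅙) = (28 + 13)*(-⅙) = 41*(-⅙) = -41/6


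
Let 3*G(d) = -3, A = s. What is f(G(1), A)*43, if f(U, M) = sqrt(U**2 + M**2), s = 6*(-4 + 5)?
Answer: 43*sqrt(37) ≈ 261.56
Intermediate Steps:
s = 6 (s = 6*1 = 6)
A = 6
G(d) = -1 (G(d) = (1/3)*(-3) = -1)
f(U, M) = sqrt(M**2 + U**2)
f(G(1), A)*43 = sqrt(6**2 + (-1)**2)*43 = sqrt(36 + 1)*43 = sqrt(37)*43 = 43*sqrt(37)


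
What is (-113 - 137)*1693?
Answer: -423250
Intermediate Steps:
(-113 - 137)*1693 = -250*1693 = -423250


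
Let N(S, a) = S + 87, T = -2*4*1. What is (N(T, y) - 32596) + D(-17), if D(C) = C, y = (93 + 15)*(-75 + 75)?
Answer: -32534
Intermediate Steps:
T = -8 (T = -8*1 = -8)
y = 0 (y = 108*0 = 0)
N(S, a) = 87 + S
(N(T, y) - 32596) + D(-17) = ((87 - 8) - 32596) - 17 = (79 - 32596) - 17 = -32517 - 17 = -32534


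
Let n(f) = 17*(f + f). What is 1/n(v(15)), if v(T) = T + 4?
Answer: 1/646 ≈ 0.0015480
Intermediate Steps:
v(T) = 4 + T
n(f) = 34*f (n(f) = 17*(2*f) = 34*f)
1/n(v(15)) = 1/(34*(4 + 15)) = 1/(34*19) = 1/646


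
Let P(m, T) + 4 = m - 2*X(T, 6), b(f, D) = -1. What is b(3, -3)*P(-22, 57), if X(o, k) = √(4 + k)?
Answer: 26 + 2*√10 ≈ 32.325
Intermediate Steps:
P(m, T) = -4 + m - 2*√10 (P(m, T) = -4 + (m - 2*√(4 + 6)) = -4 + (m - 2*√10) = -4 + m - 2*√10)
b(3, -3)*P(-22, 57) = -(-4 - 22 - 2*√10) = -(-26 - 2*√10) = 26 + 2*√10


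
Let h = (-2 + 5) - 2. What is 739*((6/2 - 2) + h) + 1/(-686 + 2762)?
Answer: 3068329/2076 ≈ 1478.0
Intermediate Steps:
h = 1 (h = 3 - 2 = 1)
739*((6/2 - 2) + h) + 1/(-686 + 2762) = 739*((6/2 - 2) + 1) + 1/(-686 + 2762) = 739*((6*(1/2) - 2) + 1) + 1/2076 = 739*((3 - 2) + 1) + 1/2076 = 739*(1 + 1) + 1/2076 = 739*2 + 1/2076 = 1478 + 1/2076 = 3068329/2076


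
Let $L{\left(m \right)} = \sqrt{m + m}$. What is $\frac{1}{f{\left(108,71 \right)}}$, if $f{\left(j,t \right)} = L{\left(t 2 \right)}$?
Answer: $\frac{\sqrt{71}}{142} \approx 0.059339$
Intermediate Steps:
$L{\left(m \right)} = \sqrt{2} \sqrt{m}$ ($L{\left(m \right)} = \sqrt{2 m} = \sqrt{2} \sqrt{m}$)
$f{\left(j,t \right)} = 2 \sqrt{t}$ ($f{\left(j,t \right)} = \sqrt{2} \sqrt{t 2} = \sqrt{2} \sqrt{2 t} = \sqrt{2} \sqrt{2} \sqrt{t} = 2 \sqrt{t}$)
$\frac{1}{f{\left(108,71 \right)}} = \frac{1}{2 \sqrt{71}} = \frac{\sqrt{71}}{142}$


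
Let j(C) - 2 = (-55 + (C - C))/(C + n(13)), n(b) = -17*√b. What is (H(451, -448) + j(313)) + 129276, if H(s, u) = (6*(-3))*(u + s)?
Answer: 12174434273/94212 - 935*√13/94212 ≈ 1.2922e+5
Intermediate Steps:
H(s, u) = -18*s - 18*u (H(s, u) = -18*(s + u) = -18*s - 18*u)
j(C) = 2 - 55/(C - 17*√13) (j(C) = 2 + (-55 + (C - C))/(C - 17*√13) = 2 + (-55 + 0)/(C - 17*√13) = 2 - 55/(C - 17*√13))
(H(451, -448) + j(313)) + 129276 = ((-18*451 - 18*(-448)) + (-55 - 34*√13 + 2*313)/(313 - 17*√13)) + 129276 = ((-8118 + 8064) + (-55 - 34*√13 + 626)/(313 - 17*√13)) + 129276 = (-54 + (571 - 34*√13)/(313 - 17*√13)) + 129276 = 129222 + (571 - 34*√13)/(313 - 17*√13)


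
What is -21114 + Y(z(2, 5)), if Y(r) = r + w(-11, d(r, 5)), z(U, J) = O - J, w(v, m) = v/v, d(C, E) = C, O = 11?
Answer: -21107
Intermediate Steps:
w(v, m) = 1
z(U, J) = 11 - J
Y(r) = 1 + r (Y(r) = r + 1 = 1 + r)
-21114 + Y(z(2, 5)) = -21114 + (1 + (11 - 1*5)) = -21114 + (1 + (11 - 5)) = -21114 + (1 + 6) = -21114 + 7 = -21107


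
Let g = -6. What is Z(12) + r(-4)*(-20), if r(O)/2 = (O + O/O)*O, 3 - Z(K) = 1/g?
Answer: -2861/6 ≈ -476.83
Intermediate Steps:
Z(K) = 19/6 (Z(K) = 3 - 1/(-6) = 3 - 1*(-⅙) = 3 + ⅙ = 19/6)
r(O) = 2*O*(1 + O) (r(O) = 2*((O + O/O)*O) = 2*((O + 1)*O) = 2*((1 + O)*O) = 2*(O*(1 + O)) = 2*O*(1 + O))
Z(12) + r(-4)*(-20) = 19/6 + (2*(-4)*(1 - 4))*(-20) = 19/6 + (2*(-4)*(-3))*(-20) = 19/6 + 24*(-20) = 19/6 - 480 = -2861/6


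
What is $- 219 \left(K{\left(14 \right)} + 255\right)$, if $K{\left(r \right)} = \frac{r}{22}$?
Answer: $- \frac{615828}{11} \approx -55984.0$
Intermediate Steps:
$K{\left(r \right)} = \frac{r}{22}$ ($K{\left(r \right)} = r \frac{1}{22} = \frac{r}{22}$)
$- 219 \left(K{\left(14 \right)} + 255\right) = - 219 \left(\frac{1}{22} \cdot 14 + 255\right) = - 219 \left(\frac{7}{11} + 255\right) = \left(-219\right) \frac{2812}{11} = - \frac{615828}{11}$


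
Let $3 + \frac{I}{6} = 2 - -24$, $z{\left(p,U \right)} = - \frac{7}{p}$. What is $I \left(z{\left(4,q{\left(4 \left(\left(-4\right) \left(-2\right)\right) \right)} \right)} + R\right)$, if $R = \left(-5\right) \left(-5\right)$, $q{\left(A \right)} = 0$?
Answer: $\frac{6417}{2} \approx 3208.5$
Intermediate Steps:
$R = 25$
$I = 138$ ($I = -18 + 6 \left(2 - -24\right) = -18 + 6 \left(2 + 24\right) = -18 + 6 \cdot 26 = -18 + 156 = 138$)
$I \left(z{\left(4,q{\left(4 \left(\left(-4\right) \left(-2\right)\right) \right)} \right)} + R\right) = 138 \left(- \frac{7}{4} + 25\right) = 138 \cdot \frac{93}{4} = \frac{6417}{2}$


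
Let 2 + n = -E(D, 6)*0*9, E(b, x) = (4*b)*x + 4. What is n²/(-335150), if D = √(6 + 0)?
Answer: -2/167575 ≈ -1.1935e-5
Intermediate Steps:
D = √6 ≈ 2.4495
E(b, x) = 4 + 4*b*x (E(b, x) = 4*b*x + 4 = 4 + 4*b*x)
n = -2 (n = -2 - (4 + 4*√6*6)*0*9 = -2 - (4 + 24*√6)*0*9 = -2 - 0*9 = -2 - 1*0 = -2 + 0 = -2)
n²/(-335150) = (-2)²/(-335150) = 4*(-1/335150) = -2/167575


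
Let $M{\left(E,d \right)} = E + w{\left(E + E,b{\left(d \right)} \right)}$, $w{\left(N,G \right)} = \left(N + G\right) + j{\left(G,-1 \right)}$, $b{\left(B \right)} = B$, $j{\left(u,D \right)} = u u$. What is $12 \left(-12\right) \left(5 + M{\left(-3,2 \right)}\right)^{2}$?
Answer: $-576$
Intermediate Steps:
$j{\left(u,D \right)} = u^{2}$
$w{\left(N,G \right)} = G + N + G^{2}$ ($w{\left(N,G \right)} = \left(N + G\right) + G^{2} = \left(G + N\right) + G^{2} = G + N + G^{2}$)
$M{\left(E,d \right)} = d + d^{2} + 3 E$ ($M{\left(E,d \right)} = E + \left(d + \left(E + E\right) + d^{2}\right) = E + \left(d + 2 E + d^{2}\right) = E + \left(d + d^{2} + 2 E\right) = d + d^{2} + 3 E$)
$12 \left(-12\right) \left(5 + M{\left(-3,2 \right)}\right)^{2} = 12 \left(-12\right) \left(5 + \left(2 + 2^{2} + 3 \left(-3\right)\right)\right)^{2} = - 144 \left(5 + \left(2 + 4 - 9\right)\right)^{2} = - 144 \left(5 - 3\right)^{2} = - 144 \cdot 2^{2} = \left(-144\right) 4 = -576$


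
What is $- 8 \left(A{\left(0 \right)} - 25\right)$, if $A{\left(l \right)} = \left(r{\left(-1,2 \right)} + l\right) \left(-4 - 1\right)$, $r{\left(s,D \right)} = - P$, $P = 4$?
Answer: $40$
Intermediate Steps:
$r{\left(s,D \right)} = -4$ ($r{\left(s,D \right)} = \left(-1\right) 4 = -4$)
$A{\left(l \right)} = 20 - 5 l$ ($A{\left(l \right)} = \left(-4 + l\right) \left(-4 - 1\right) = \left(-4 + l\right) \left(-5\right) = 20 - 5 l$)
$- 8 \left(A{\left(0 \right)} - 25\right) = - 8 \left(\left(20 - 0\right) - 25\right) = - 8 \left(\left(20 + 0\right) - 25\right) = - 8 \left(20 - 25\right) = \left(-8\right) \left(-5\right) = 40$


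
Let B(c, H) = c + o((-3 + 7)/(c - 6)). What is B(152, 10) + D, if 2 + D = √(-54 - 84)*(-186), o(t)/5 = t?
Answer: 10960/73 - 186*I*√138 ≈ 150.14 - 2185.0*I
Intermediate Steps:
o(t) = 5*t
B(c, H) = c + 20/(-6 + c) (B(c, H) = c + 5*((-3 + 7)/(c - 6)) = c + 5*(4/(-6 + c)) = c + 20/(-6 + c))
D = -2 - 186*I*√138 (D = -2 + √(-54 - 84)*(-186) = -2 + √(-138)*(-186) = -2 + (I*√138)*(-186) = -2 - 186*I*√138 ≈ -2.0 - 2185.0*I)
B(152, 10) + D = (20 + 152*(-6 + 152))/(-6 + 152) + (-2 - 186*I*√138) = (20 + 152*146)/146 + (-2 - 186*I*√138) = (20 + 22192)/146 + (-2 - 186*I*√138) = (1/146)*22212 + (-2 - 186*I*√138) = 11106/73 + (-2 - 186*I*√138) = 10960/73 - 186*I*√138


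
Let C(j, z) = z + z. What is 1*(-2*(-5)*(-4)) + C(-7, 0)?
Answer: -40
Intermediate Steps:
C(j, z) = 2*z
1*(-2*(-5)*(-4)) + C(-7, 0) = 1*(-2*(-5)*(-4)) + 2*0 = 1*(10*(-4)) + 0 = 1*(-40) + 0 = -40 + 0 = -40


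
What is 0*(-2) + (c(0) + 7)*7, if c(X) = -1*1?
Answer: 42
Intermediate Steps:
c(X) = -1
0*(-2) + (c(0) + 7)*7 = 0*(-2) + (-1 + 7)*7 = 0 + 6*7 = 0 + 42 = 42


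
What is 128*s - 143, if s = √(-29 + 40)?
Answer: -143 + 128*√11 ≈ 281.53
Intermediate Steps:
s = √11 ≈ 3.3166
128*s - 143 = 128*√11 - 143 = -143 + 128*√11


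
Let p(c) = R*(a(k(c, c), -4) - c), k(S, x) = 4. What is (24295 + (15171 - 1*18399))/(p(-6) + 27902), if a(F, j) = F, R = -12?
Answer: 21067/27782 ≈ 0.75830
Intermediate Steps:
p(c) = -48 + 12*c (p(c) = -12*(4 - c) = -48 + 12*c)
(24295 + (15171 - 1*18399))/(p(-6) + 27902) = (24295 + (15171 - 1*18399))/((-48 + 12*(-6)) + 27902) = (24295 + (15171 - 18399))/((-48 - 72) + 27902) = (24295 - 3228)/(-120 + 27902) = 21067/27782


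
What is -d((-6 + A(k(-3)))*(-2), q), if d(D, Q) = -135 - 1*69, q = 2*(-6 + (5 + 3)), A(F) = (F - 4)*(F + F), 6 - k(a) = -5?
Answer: 204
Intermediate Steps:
k(a) = 11 (k(a) = 6 - 1*(-5) = 6 + 5 = 11)
A(F) = 2*F*(-4 + F) (A(F) = (-4 + F)*(2*F) = 2*F*(-4 + F))
q = 4 (q = 2*(-6 + 8) = 2*2 = 4)
d(D, Q) = -204 (d(D, Q) = -135 - 69 = -204)
-d((-6 + A(k(-3)))*(-2), q) = -1*(-204) = 204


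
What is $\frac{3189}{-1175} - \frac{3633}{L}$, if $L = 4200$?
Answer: $- \frac{33643}{9400} \approx -3.579$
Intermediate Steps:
$\frac{3189}{-1175} - \frac{3633}{L} = \frac{3189}{-1175} - \frac{3633}{4200} = 3189 \left(- \frac{1}{1175}\right) - \frac{173}{200} = - \frac{3189}{1175} - \frac{173}{200} = - \frac{33643}{9400}$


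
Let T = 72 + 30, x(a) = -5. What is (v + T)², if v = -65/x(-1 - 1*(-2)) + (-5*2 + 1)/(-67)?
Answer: 59505796/4489 ≈ 13256.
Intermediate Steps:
v = 880/67 (v = -65/(-5) + (-5*2 + 1)/(-67) = -65*(-⅕) + (-10 + 1)*(-1/67) = 13 - 9*(-1/67) = 13 + 9/67 = 880/67 ≈ 13.134)
T = 102
(v + T)² = (880/67 + 102)² = (7714/67)² = 59505796/4489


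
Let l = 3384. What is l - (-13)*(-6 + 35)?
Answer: 3761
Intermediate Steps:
l - (-13)*(-6 + 35) = 3384 - (-13)*(-6 + 35) = 3384 - (-13)*29 = 3384 - 1*(-377) = 3384 + 377 = 3761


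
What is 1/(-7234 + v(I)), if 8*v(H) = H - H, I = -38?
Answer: -1/7234 ≈ -0.00013824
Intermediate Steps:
v(H) = 0 (v(H) = (H - H)/8 = (1/8)*0 = 0)
1/(-7234 + v(I)) = 1/(-7234 + 0) = 1/(-7234) = -1/7234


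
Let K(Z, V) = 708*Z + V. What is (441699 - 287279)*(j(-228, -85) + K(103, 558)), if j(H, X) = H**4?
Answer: 417306111741960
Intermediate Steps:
K(Z, V) = V + 708*Z
(441699 - 287279)*(j(-228, -85) + K(103, 558)) = (441699 - 287279)*((-228)**4 + (558 + 708*103)) = 154420*(2702336256 + (558 + 72924)) = 154420*(2702336256 + 73482) = 154420*2702409738 = 417306111741960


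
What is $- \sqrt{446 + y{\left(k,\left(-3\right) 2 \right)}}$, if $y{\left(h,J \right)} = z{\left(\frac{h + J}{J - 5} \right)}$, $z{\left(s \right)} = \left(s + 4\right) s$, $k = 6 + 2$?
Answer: $- \frac{\sqrt{53882}}{11} \approx -21.102$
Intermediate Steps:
$k = 8$
$z{\left(s \right)} = s \left(4 + s\right)$ ($z{\left(s \right)} = \left(4 + s\right) s = s \left(4 + s\right)$)
$y{\left(h,J \right)} = \frac{\left(4 + \frac{J + h}{-5 + J}\right) \left(J + h\right)}{-5 + J}$ ($y{\left(h,J \right)} = \frac{h + J}{J - 5} \left(4 + \frac{h + J}{J - 5}\right) = \frac{J + h}{-5 + J} \left(4 + \frac{J + h}{-5 + J}\right) = \frac{\left(4 + \frac{J + h}{-5 + J}\right) \left(J + h\right)}{-5 + J}$)
$- \sqrt{446 + y{\left(k,\left(-3\right) 2 \right)}} = - \sqrt{446 + \frac{\left(\left(-3\right) 2 + 8\right) \left(-20 + 8 + 5 \left(\left(-3\right) 2\right)\right)}{\left(-5 - 6\right)^{2}}} = - \sqrt{446 + \frac{\left(-6 + 8\right) \left(-20 + 8 + 5 \left(-6\right)\right)}{\left(-5 - 6\right)^{2}}} = - \sqrt{446 + \frac{1}{121} \cdot 2 \left(-20 + 8 - 30\right)} = - \sqrt{446 + \frac{1}{121} \cdot 2 \left(-42\right)} = - \sqrt{446 - \frac{84}{121}} = - \sqrt{\frac{53882}{121}} = - \frac{\sqrt{53882}}{11}$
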